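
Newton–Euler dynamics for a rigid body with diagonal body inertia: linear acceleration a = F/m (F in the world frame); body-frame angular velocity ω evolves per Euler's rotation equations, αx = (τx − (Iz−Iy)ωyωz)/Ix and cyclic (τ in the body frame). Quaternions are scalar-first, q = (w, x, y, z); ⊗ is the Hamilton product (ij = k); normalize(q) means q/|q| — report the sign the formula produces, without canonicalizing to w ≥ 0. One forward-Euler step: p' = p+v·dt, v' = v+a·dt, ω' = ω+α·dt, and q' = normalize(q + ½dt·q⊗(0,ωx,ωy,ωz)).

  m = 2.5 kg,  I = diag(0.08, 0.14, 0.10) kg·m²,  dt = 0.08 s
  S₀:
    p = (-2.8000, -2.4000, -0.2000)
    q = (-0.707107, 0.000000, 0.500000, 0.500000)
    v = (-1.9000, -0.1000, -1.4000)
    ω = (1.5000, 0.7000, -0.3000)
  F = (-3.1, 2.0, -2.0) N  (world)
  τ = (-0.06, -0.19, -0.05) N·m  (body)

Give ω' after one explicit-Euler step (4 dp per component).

α = I⁻¹(τ − ω×Iω) = (-0.8550, -1.4214, -1.1300)
ω + α·dt = (1.4316, 0.5863, -0.3904)

ω' = (1.4316, 0.5863, -0.3904)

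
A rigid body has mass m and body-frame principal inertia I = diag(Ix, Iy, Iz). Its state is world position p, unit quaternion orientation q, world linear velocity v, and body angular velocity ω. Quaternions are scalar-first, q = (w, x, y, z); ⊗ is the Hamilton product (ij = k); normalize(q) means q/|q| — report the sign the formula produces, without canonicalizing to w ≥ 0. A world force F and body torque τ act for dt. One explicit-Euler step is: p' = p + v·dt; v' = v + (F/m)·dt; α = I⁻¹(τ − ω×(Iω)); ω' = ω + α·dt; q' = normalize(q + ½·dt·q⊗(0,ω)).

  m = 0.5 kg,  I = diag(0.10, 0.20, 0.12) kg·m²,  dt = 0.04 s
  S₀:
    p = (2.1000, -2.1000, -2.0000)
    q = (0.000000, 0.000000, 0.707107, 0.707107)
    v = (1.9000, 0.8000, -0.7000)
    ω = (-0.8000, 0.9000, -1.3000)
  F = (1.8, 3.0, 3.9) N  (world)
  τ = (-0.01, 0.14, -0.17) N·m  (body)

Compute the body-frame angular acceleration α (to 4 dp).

gyro term ω×Iω = (0.0936, -0.0208, -0.0720)
angular accel α = (-1.0360, 0.8040, -0.8167)

α = (-1.0360, 0.8040, -0.8167)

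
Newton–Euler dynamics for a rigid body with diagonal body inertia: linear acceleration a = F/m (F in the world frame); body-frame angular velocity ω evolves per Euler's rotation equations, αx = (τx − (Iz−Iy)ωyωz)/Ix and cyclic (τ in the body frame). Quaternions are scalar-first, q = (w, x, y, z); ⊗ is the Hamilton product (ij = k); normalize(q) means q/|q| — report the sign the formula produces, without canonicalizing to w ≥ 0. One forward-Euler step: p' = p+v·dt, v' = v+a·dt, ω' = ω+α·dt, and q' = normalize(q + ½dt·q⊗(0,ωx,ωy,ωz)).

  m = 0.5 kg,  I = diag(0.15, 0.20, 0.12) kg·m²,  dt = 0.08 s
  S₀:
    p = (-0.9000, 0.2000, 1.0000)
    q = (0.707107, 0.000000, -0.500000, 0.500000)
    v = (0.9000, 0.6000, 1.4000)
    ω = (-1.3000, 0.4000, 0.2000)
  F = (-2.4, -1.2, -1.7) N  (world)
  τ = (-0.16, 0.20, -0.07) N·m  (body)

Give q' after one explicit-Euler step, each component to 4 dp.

q' = (0.7100, -0.0487, -0.5139, 0.4789)

Hamilton product q⊗(0,ω) = (0.1000000, -1.2192391, -0.3671572, -0.5085786)
q' = normalize(q + ½dt·q⊗(0,ω)) = (0.7100, -0.0487, -0.5139, 0.4789)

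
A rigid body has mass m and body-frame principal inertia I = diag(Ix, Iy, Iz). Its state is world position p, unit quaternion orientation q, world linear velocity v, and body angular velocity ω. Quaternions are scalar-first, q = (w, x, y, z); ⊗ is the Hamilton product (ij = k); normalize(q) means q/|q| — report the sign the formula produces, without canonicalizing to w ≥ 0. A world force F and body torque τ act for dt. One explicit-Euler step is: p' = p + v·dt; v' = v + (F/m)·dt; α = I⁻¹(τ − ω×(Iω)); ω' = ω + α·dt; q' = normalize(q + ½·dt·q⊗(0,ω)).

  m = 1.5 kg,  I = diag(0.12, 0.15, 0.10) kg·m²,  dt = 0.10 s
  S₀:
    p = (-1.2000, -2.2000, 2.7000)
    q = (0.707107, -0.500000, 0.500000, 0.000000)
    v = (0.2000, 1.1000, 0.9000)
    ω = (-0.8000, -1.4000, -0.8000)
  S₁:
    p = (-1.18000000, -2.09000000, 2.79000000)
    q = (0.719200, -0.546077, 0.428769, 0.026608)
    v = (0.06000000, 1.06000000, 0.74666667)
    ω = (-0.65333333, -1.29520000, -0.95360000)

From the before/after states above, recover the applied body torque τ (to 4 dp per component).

rate change Δω = (0.14666667, 0.10480000, -0.15360000)
precession coupling = (-0.0560, 0.0128, 0.0336)
applied torque τ = (0.1200, 0.1700, -0.1200)

τ = (0.1200, 0.1700, -0.1200)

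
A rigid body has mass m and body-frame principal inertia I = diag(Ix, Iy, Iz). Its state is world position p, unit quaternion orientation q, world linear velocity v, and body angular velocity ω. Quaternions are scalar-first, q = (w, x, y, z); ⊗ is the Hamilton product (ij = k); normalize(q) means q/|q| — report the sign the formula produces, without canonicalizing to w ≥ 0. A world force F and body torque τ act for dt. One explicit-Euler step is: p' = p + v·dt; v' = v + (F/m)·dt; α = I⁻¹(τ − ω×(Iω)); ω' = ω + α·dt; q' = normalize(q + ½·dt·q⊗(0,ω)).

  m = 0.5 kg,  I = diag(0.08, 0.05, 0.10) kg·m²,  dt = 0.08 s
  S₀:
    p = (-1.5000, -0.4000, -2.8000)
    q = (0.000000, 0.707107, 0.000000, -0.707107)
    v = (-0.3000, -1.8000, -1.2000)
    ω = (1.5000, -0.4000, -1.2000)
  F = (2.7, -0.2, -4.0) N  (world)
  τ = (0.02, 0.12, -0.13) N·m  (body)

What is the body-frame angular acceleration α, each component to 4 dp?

ω×(Iω) gyroscopic = (0.0240, 0.0360, 0.0180)
(τ − ω×Iω)/I = (-0.0500, 1.6800, -1.4800)

α = (-0.0500, 1.6800, -1.4800)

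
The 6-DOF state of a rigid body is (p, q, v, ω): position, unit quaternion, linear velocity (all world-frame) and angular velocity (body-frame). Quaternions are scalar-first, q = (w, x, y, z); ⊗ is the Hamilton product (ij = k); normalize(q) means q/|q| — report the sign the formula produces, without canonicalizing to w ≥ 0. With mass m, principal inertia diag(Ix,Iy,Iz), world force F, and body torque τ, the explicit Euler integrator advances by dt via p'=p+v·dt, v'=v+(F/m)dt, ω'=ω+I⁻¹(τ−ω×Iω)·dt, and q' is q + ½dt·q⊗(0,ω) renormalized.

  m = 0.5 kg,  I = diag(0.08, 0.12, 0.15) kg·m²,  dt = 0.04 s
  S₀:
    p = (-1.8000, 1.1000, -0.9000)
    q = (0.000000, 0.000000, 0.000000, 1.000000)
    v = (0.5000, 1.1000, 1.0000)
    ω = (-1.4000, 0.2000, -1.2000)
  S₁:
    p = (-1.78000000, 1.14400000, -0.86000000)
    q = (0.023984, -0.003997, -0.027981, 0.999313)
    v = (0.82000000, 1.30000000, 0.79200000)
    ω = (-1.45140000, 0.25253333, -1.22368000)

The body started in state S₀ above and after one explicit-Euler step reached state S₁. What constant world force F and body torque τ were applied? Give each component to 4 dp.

F = (4.0000, 2.5000, -2.6000)
τ = (-0.1100, 0.0400, -0.1000)

velocity change Δv = (0.32000000, 0.20000000, -0.20800000)
m·(v₁−v₀)/dt = (4.0000, 2.5000, -2.6000)
ω₁ − ω₀ = (-0.05140000, 0.05253333, -0.02368000)
gyro term ω₀×Iω₀ = (-0.0072, -0.1176, -0.0112)
I·α + gyro = (-0.1100, 0.0400, -0.1000)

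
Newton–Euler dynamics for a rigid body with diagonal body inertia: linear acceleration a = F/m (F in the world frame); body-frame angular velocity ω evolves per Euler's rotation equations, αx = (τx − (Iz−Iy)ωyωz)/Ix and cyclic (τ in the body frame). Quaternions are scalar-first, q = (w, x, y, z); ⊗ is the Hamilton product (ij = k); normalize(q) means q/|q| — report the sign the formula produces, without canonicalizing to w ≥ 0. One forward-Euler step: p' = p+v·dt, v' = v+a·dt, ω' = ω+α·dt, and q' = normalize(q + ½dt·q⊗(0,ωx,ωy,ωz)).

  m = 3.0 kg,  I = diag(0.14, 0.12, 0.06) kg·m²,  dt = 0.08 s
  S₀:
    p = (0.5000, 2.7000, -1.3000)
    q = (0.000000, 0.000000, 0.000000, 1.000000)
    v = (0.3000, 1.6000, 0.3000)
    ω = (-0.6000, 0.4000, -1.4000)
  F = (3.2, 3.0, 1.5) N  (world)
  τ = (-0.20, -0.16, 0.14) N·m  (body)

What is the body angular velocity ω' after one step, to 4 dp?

ω' = (-0.7335, 0.2485, -1.2197)

gyro term ω×Iω = (0.0336, 0.0672, 0.0048)
α = I⁻¹(τ − ω×Iω) = (-1.6686, -1.8933, 2.2533)
ω + α·dt = (-0.7335, 0.2485, -1.2197)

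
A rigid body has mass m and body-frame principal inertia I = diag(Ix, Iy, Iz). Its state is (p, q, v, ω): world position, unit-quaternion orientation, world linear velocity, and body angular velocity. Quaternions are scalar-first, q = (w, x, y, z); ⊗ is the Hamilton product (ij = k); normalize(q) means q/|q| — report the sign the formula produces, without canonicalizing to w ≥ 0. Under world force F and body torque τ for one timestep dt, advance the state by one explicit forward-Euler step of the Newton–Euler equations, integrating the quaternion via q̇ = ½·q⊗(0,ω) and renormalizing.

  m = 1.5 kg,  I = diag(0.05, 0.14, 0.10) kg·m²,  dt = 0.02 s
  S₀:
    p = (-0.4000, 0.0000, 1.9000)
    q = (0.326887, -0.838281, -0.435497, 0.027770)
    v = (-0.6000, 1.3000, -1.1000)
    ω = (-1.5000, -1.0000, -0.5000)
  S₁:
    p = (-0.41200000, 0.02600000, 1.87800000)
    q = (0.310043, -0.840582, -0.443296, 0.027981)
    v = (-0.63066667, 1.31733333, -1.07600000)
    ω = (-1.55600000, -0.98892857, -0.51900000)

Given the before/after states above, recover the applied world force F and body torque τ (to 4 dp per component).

F = (-2.3000, 1.3000, 1.8000)
τ = (-0.1600, 0.0400, 0.0400)

Δv = v₁−v₀ = (-0.03066667, 0.01733333, 0.02400000)
m·(v₁−v₀)/dt = (-2.3000, 1.3000, 1.8000)
rate change Δω = (-0.05600000, 0.01107143, -0.01900000)
applied torque τ = (-0.1600, 0.0400, 0.0400)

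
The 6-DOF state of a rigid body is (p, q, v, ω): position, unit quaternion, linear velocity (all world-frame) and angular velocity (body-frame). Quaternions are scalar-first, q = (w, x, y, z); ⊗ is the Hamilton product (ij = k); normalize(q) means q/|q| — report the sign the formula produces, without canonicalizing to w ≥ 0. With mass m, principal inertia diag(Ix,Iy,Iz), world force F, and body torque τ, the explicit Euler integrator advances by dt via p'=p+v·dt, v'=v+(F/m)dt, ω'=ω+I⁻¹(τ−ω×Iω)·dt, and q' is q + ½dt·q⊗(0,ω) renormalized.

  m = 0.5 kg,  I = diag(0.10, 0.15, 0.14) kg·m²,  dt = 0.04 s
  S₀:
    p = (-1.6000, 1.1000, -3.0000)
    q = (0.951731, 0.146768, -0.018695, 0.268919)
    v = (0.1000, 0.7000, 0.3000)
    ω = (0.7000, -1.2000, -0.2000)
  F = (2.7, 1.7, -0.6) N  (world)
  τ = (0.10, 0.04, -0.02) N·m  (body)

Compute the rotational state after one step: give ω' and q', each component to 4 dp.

precession coupling ω×(Iω) = (-0.0024, 0.0056, -0.0420)
(τ − ω×Iω)/I = (1.0240, 0.2293, 0.1571)
ω' = ω + α·dt = (0.7410, -1.1908, -0.1937)
q⊗(0,ω) = (-0.0713878, 0.9926535, -0.9244803, -0.3533813)
q + ½dt·q⊗(0,ω), renormalized = (0.9499, 0.1666, -0.0372, 0.2617)

ω' = (0.7410, -1.1908, -0.1937)
q' = (0.9499, 0.1666, -0.0372, 0.2617)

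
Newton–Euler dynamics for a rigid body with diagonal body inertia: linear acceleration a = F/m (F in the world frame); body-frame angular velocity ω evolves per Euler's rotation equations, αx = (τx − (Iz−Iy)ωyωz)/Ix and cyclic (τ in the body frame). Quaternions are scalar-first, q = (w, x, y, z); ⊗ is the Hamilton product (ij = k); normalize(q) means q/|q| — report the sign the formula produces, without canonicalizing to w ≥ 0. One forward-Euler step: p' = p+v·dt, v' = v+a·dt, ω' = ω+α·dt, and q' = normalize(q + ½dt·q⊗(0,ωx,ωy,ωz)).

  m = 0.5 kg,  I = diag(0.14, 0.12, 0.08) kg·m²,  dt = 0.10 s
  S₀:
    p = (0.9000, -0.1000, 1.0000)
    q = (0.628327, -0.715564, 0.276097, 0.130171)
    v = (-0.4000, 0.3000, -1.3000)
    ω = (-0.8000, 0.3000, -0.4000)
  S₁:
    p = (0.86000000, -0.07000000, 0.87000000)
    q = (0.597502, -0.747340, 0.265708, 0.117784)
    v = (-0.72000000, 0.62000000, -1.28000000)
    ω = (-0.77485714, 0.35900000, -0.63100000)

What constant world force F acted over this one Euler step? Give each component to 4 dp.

F = (-1.6000, 1.6000, 0.1000)

velocity change Δv = (-0.32000000, 0.32000000, 0.02000000)
m·(v₁−v₀)/dt = (-1.6000, 1.6000, 0.1000)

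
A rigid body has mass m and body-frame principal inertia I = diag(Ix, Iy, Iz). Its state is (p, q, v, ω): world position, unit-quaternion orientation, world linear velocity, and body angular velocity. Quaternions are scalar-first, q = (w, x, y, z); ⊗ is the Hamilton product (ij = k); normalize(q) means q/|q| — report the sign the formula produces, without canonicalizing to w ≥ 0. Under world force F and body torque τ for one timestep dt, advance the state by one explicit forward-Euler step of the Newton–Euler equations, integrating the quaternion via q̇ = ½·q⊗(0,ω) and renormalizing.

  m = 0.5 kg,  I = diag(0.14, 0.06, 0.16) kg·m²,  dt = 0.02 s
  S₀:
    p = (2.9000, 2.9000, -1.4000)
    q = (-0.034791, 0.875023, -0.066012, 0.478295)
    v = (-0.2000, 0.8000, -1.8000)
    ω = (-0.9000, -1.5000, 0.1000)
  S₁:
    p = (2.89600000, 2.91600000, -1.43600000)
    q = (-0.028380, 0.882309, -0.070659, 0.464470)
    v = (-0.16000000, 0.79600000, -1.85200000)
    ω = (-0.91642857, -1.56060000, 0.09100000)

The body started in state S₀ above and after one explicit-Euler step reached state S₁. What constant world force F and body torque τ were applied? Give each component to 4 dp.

F = (1.0000, -0.1000, -1.3000)
τ = (-0.1300, -0.1800, -0.1800)

rate change Δω = (-0.01642857, -0.06060000, -0.00900000)
gyro term ω₀×Iω₀ = (-0.0150, 0.0018, -0.1080)
τ = I·(Δω/dt) + ω₀×(Iω₀) = (-0.1300, -0.1800, -0.1800)
v₁ − v₀ = (0.04000000, -0.00400000, -0.05200000)
m·(v₁−v₀)/dt = (1.0000, -0.1000, -1.3000)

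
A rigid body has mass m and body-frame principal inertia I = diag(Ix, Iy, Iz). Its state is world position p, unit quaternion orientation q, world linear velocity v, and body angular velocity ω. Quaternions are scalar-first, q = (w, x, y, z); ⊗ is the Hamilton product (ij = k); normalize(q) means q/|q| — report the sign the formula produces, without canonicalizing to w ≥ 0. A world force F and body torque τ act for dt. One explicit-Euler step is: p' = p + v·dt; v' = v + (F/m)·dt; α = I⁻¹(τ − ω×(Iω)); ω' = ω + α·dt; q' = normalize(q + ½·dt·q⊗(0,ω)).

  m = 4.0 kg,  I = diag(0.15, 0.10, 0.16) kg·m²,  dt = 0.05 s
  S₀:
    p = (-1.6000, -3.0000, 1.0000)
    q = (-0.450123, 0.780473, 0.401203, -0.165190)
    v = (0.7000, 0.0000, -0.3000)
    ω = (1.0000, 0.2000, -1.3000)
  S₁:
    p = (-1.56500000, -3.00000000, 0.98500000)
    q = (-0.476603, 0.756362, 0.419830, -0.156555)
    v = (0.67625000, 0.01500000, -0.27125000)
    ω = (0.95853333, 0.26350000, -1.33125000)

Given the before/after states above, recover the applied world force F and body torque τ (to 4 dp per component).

velocity change Δv = (-0.02375000, 0.01500000, 0.02875000)
applied force F = (-1.9000, 1.2000, 2.3000)
ω₁ − ω₀ = (-0.04146667, 0.06350000, -0.03125000)
I·α + gyro = (-0.1400, 0.1400, -0.1100)

F = (-1.9000, 1.2000, 2.3000)
τ = (-0.1400, 0.1400, -0.1100)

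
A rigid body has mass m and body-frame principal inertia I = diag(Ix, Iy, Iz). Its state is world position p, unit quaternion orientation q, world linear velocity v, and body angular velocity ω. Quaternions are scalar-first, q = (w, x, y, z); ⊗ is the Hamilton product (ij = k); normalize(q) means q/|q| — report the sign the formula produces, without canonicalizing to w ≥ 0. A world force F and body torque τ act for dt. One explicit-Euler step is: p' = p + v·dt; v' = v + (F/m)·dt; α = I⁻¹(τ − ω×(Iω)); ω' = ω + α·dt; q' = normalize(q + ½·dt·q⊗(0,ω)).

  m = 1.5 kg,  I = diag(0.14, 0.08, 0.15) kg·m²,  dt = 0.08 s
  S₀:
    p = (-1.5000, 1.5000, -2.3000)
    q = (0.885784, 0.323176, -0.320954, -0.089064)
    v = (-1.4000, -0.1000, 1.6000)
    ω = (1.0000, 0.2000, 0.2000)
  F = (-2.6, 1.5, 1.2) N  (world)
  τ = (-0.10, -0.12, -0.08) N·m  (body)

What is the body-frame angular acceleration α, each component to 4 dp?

ω×(Iω) gyroscopic = (0.0028, -0.0020, -0.0120)
α = I⁻¹(τ − ω×Iω) = (-0.7343, -1.4750, -0.4533)

α = (-0.7343, -1.4750, -0.4533)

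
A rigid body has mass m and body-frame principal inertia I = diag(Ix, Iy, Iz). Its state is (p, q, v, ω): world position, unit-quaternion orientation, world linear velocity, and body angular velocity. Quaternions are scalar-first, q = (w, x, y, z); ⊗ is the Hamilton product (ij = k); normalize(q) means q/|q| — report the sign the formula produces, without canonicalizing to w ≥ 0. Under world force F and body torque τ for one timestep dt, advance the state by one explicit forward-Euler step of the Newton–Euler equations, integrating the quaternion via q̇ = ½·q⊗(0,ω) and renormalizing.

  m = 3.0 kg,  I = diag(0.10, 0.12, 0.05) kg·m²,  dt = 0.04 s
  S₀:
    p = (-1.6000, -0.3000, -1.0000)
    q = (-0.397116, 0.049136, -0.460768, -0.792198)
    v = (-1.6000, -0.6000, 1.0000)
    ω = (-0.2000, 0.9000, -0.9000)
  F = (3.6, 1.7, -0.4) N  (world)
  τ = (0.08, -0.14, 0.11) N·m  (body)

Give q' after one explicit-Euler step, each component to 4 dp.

q' = (-0.4028, 0.0733, -0.4637, -0.7857)

Hamilton product q⊗(0,ω) = (-0.2884598, 1.2070926, -0.1547424, 0.3094732)
q + ½dt·q⊗(0,ω), renormalized = (-0.4028, 0.0733, -0.4637, -0.7857)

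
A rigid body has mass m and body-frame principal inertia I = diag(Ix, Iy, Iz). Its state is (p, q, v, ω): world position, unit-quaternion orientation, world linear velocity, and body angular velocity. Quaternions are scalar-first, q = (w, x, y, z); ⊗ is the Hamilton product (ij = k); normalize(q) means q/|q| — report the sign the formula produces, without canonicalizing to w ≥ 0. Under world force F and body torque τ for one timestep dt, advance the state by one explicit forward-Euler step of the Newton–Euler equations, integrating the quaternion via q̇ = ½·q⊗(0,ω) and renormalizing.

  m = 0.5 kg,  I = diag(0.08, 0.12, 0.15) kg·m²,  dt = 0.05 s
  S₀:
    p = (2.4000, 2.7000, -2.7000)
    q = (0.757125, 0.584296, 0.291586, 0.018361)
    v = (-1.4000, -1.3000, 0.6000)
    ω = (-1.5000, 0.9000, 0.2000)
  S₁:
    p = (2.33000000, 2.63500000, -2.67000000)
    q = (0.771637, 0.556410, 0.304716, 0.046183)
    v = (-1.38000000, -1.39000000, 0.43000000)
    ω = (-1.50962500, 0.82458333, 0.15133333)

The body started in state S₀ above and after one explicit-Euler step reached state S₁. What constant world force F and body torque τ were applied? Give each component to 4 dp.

F = (0.2000, -0.9000, -1.7000)
τ = (-0.0100, -0.1600, -0.2000)

Δv = v₁−v₀ = (0.02000000, -0.09000000, -0.17000000)
applied force F = (0.2000, -0.9000, -1.7000)
rate change Δω = (-0.00962500, -0.07541667, -0.04866667)
gyro term ω₀×Iω₀ = (0.0054, 0.0210, -0.0540)
τ = I·(Δω/dt) + ω₀×(Iω₀) = (-0.0100, -0.1600, -0.2000)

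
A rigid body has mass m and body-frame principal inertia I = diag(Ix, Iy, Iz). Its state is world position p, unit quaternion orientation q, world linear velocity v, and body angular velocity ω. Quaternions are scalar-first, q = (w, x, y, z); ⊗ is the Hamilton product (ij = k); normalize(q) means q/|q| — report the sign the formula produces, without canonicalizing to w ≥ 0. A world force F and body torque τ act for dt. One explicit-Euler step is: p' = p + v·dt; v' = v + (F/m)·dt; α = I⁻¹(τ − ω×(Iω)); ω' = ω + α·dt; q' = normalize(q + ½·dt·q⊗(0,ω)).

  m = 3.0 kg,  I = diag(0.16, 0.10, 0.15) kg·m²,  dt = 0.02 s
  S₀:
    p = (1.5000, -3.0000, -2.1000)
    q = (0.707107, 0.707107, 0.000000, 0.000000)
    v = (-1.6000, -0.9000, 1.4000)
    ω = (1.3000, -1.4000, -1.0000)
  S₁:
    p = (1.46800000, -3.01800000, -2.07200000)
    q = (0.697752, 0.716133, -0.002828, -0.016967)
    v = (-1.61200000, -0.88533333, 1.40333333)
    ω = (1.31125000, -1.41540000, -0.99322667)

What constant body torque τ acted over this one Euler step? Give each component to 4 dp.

Δω = ω₁−ω₀ = (0.01125000, -0.01540000, 0.00677333)
ω₀×(Iω₀) = (0.0700, -0.0130, 0.1092)
applied torque τ = (0.1600, -0.0900, 0.1600)

τ = (0.1600, -0.0900, 0.1600)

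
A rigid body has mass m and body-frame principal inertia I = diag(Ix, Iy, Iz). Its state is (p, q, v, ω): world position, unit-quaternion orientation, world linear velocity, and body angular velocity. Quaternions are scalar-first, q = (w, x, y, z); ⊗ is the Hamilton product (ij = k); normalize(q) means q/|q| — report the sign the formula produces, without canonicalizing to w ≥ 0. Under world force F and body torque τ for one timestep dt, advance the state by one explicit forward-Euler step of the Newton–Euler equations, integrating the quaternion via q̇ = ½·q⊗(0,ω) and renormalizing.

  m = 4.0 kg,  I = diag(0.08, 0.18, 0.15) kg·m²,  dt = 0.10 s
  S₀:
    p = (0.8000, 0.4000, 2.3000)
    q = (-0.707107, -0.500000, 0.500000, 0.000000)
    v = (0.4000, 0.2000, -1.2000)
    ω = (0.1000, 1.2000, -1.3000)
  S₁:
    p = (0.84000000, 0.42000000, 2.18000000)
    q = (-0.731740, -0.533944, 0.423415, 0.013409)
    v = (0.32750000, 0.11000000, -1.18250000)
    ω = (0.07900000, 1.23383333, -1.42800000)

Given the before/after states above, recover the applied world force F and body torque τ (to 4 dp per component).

rate change Δω = (-0.02100000, 0.03383333, -0.12800000)
precession coupling = (0.0468, 0.0091, 0.0120)
applied torque τ = (0.0300, 0.0700, -0.1800)
velocity change Δv = (-0.07250000, -0.09000000, 0.01750000)
m·(v₁−v₀)/dt = (-2.9000, -3.6000, 0.7000)

F = (-2.9000, -3.6000, 0.7000)
τ = (0.0300, 0.0700, -0.1800)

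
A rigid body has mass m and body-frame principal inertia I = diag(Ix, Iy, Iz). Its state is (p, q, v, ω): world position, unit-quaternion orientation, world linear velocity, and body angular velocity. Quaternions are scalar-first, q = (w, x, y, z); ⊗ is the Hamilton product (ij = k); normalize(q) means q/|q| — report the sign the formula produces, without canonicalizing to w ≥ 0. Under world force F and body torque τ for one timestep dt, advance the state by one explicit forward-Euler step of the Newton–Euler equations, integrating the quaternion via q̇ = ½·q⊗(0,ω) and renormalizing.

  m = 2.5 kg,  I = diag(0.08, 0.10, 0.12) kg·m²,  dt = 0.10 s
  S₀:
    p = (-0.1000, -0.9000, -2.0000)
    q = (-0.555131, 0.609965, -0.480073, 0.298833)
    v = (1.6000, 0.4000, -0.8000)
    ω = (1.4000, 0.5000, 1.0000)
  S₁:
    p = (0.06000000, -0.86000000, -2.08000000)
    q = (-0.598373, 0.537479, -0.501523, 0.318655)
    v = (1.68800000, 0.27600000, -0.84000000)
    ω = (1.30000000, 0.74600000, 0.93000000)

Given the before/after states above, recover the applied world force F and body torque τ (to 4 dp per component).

F = (2.2000, -3.1000, -1.0000)
τ = (-0.0700, 0.1900, -0.0700)

ω₁ − ω₀ = (-0.10000000, 0.24600000, -0.07000000)
I·α + gyro = (-0.0700, 0.1900, -0.0700)
velocity change Δv = (0.08800000, -0.12400000, -0.04000000)
applied force F = (2.2000, -3.1000, -1.0000)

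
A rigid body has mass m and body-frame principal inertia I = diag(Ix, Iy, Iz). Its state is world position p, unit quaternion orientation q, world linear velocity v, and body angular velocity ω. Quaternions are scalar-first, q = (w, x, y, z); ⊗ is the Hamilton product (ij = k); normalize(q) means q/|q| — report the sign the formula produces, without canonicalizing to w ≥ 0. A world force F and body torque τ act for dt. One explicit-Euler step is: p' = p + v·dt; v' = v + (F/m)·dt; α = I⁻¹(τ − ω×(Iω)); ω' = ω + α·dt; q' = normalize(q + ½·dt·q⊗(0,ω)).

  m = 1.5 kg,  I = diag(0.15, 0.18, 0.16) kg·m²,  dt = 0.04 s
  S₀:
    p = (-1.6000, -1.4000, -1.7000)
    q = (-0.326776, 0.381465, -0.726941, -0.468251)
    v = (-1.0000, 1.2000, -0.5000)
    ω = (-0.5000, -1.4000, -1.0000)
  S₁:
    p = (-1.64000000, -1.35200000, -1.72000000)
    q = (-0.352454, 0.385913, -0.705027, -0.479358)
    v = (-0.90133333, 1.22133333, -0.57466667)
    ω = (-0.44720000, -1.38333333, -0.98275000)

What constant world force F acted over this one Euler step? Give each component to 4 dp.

F = (3.7000, 0.8000, -2.8000)

v₁ − v₀ = (0.09866667, 0.02133333, -0.07466667)
m·(v₁−v₀)/dt = (3.7000, 0.8000, -2.8000)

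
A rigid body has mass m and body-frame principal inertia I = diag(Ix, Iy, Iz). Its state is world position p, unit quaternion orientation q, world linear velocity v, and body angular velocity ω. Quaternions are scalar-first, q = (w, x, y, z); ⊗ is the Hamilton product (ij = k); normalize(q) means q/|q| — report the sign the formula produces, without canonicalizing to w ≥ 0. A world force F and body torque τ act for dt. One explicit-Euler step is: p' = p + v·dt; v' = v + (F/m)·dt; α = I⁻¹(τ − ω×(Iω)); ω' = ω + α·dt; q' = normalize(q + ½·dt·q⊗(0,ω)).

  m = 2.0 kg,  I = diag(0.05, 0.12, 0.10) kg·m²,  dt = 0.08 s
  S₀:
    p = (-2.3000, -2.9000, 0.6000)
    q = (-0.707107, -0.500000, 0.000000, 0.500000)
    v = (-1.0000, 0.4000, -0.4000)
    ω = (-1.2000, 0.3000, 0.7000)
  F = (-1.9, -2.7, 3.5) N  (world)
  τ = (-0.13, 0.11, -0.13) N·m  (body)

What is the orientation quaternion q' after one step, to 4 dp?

q⊗(0,ω) = (-0.9500000, 0.6985284, -0.4621321, -0.6449749)
updated quaternion q' = (-0.7439, -0.4713, -0.0185, 0.4734)

q' = (-0.7439, -0.4713, -0.0185, 0.4734)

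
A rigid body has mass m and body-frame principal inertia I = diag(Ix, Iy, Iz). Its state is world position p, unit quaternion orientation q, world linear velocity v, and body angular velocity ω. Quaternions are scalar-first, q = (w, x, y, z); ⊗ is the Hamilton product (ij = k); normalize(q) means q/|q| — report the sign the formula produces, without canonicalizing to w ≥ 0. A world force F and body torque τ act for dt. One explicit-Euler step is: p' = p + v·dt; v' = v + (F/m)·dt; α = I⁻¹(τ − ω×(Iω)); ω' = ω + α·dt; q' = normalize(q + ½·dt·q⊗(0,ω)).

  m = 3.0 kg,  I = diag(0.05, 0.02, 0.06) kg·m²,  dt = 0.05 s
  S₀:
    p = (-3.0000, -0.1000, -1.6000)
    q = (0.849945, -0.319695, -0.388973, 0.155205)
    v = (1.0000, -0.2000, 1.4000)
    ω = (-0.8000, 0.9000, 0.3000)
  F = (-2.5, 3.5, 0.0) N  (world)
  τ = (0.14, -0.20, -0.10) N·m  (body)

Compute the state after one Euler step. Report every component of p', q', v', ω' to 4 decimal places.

angular accel α = (2.5840, -10.1200, -2.0267)
ω + α·dt = (-0.6708, 0.3940, 0.1987)
Hamilton product q⊗(0,ω) = (0.0477582, -0.9363324, 0.7366950, -0.3439204)
updated quaternion q' = (0.8507, -0.3429, -0.3704, 0.1465)
a = F/m = (-0.8333, 1.1667, 0.0000)
p + v·dt = (-2.9500, -0.1100, -1.5300)
v' = v + a·dt = (0.9583, -0.1417, 1.4000)

p' = (-2.9500, -0.1100, -1.5300)
q' = (0.8507, -0.3429, -0.3704, 0.1465)
v' = (0.9583, -0.1417, 1.4000)
ω' = (-0.6708, 0.3940, 0.1987)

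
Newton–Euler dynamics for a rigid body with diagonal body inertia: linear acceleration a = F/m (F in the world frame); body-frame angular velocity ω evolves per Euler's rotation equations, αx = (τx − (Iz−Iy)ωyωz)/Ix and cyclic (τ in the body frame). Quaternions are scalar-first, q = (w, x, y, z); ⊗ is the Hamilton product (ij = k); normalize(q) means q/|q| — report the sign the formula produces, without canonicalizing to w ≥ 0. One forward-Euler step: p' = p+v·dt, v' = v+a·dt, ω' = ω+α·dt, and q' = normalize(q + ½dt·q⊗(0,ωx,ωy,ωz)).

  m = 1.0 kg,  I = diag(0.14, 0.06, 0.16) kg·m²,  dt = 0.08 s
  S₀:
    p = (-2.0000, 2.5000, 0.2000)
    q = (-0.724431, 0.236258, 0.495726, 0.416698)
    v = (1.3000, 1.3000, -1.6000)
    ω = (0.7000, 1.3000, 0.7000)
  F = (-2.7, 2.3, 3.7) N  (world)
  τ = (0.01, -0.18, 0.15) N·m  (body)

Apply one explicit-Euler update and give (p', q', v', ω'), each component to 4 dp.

p' = (-1.8960, 2.6040, 0.0720)
q' = (-0.7669, 0.2077, 0.4621, 0.3940)
v' = (1.0840, 1.4840, -1.3040)
ω' = (0.6537, 1.0731, 0.8114)

angular accel α = (-0.5786, -2.8367, 1.3925)
new body rate ω' = (0.6537, 1.0731, 0.8114)
2q̇ = q⊗(0,ω) = (-1.1015130, -0.7018009, -0.8154523, -0.5469745)
updated quaternion q' = (-0.7669, 0.2077, 0.4621, 0.3940)
p' = p + v·dt = (-1.8960, 2.6040, 0.0720)
new velocity v' = (1.0840, 1.4840, -1.3040)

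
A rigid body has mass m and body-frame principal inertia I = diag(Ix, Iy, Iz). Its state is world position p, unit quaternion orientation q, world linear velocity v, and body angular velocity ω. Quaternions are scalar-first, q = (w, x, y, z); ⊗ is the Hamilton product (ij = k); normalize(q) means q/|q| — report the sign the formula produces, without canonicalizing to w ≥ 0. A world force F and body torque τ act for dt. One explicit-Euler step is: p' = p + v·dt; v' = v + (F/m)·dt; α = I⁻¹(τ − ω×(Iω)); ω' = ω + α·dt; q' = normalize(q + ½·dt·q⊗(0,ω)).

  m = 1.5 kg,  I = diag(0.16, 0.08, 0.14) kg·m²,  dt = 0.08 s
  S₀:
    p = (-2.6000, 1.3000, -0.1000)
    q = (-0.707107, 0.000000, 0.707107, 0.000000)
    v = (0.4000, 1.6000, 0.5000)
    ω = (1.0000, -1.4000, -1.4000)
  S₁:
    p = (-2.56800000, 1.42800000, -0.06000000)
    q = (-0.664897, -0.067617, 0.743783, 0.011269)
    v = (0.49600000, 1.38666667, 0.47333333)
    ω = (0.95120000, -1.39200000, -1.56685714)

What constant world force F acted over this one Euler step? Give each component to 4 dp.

velocity change Δv = (0.09600000, -0.21333333, -0.02666667)
F = m·Δv/dt = (1.8000, -4.0000, -0.5000)

F = (1.8000, -4.0000, -0.5000)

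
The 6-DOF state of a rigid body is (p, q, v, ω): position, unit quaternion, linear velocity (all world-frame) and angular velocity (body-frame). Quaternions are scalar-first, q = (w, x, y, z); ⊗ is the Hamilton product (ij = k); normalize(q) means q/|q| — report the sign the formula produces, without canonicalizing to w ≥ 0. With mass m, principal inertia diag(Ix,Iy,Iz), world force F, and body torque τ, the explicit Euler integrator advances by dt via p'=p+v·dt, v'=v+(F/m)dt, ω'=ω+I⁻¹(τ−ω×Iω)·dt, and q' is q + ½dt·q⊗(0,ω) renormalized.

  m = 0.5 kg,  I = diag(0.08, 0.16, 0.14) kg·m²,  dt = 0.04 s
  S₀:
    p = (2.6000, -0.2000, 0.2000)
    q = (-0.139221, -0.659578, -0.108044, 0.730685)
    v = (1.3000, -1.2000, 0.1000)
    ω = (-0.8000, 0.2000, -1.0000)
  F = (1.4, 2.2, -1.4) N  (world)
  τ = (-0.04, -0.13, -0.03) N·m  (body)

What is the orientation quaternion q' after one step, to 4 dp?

q' = (-0.1347, -0.6579, -0.1334, 0.7289)

q⊗(0,ω) = (0.2246314, 0.0732838, -1.2719702, -0.0791298)
q' = normalize(q + ½dt·q⊗(0,ω)) = (-0.1347, -0.6579, -0.1334, 0.7289)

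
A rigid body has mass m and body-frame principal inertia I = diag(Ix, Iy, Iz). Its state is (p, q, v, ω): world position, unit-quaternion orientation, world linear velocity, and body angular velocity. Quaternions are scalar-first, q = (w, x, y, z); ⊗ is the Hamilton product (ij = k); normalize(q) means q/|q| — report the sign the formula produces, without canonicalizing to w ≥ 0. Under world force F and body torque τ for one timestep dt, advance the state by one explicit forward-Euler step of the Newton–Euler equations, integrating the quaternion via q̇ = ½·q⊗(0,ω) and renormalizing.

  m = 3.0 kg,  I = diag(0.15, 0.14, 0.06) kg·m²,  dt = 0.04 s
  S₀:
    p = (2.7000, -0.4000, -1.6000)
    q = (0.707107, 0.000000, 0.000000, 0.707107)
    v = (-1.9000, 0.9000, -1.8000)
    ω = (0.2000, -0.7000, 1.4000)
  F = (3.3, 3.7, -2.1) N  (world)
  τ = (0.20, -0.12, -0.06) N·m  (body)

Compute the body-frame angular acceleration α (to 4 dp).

gyro term ω×Iω = (0.0784, 0.0252, 0.0014)
angular accel α = (0.8107, -1.0371, -1.0233)

α = (0.8107, -1.0371, -1.0233)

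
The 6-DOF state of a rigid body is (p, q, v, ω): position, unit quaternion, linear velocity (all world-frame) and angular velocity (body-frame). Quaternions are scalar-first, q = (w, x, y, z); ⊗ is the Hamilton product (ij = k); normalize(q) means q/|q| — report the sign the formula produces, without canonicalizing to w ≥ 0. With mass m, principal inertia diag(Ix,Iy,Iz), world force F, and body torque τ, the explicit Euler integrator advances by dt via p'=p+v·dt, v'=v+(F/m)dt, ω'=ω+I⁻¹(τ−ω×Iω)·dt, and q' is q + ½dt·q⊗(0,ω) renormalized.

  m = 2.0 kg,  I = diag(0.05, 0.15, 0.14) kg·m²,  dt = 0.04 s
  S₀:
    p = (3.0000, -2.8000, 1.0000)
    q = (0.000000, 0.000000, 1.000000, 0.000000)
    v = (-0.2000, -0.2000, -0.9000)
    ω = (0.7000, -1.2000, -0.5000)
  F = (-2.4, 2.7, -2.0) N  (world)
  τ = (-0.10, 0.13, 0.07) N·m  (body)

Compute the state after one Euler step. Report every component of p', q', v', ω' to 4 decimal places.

(τ − ω×Iω)/I = (-1.8800, 0.6567, 1.1000)
new body rate ω' = (0.6248, -1.1737, -0.4560)
Hamilton product q⊗(0,ω) = (1.2000000, -0.5000000, 0.0000000, -0.7000000)
updated quaternion q' = (0.0240, -0.0100, 0.9996, -0.0140)
p + v·dt = (2.9920, -2.8080, 0.9640)
v' = v + a·dt = (-0.2480, -0.1460, -0.9400)

p' = (2.9920, -2.8080, 0.9640)
q' = (0.0240, -0.0100, 0.9996, -0.0140)
v' = (-0.2480, -0.1460, -0.9400)
ω' = (0.6248, -1.1737, -0.4560)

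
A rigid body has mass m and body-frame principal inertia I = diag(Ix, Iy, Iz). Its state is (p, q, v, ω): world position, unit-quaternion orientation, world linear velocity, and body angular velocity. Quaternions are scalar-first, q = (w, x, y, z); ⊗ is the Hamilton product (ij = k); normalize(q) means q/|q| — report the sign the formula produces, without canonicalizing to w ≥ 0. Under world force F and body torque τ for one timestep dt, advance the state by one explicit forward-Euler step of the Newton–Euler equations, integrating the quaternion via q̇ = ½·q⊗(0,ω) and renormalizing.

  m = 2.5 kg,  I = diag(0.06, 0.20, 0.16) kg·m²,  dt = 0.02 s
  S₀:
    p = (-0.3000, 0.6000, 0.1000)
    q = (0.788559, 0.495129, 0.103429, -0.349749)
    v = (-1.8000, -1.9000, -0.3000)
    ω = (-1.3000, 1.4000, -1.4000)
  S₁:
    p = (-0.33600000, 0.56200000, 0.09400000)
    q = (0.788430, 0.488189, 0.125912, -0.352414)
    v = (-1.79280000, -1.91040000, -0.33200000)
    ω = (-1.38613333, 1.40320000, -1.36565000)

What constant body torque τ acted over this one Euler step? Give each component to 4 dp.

Δω = ω₁−ω₀ = (-0.08613333, 0.00320000, 0.03435000)
I·α + gyro = (-0.1800, -0.1500, 0.0200)

τ = (-0.1800, -0.1500, 0.0200)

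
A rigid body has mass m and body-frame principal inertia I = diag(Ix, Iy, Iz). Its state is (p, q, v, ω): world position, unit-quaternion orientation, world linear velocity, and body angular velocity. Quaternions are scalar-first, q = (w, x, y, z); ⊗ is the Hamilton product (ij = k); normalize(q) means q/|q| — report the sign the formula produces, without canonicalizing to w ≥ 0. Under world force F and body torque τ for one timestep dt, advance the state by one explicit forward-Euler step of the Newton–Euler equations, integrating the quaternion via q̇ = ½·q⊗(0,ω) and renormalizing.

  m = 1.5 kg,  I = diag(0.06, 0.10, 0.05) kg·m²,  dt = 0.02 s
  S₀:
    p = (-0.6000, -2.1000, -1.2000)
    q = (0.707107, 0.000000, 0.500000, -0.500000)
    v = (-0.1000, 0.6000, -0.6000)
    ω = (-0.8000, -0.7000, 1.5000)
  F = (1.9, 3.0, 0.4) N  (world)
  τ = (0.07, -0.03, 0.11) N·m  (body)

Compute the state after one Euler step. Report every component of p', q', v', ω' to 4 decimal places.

p' = (-0.6020, -2.0880, -1.2120)
q' = (0.7180, -0.0017, 0.4990, -0.4853)
v' = (-0.0747, 0.6400, -0.5947)
ω' = (-0.7942, -0.7036, 1.5350)

α = I⁻¹(τ − ω×Iω) = (0.2917, -0.1800, 1.7520)
ω + α·dt = (-0.7942, -0.7036, 1.5350)
q⊗(0,ω) = (1.1000000, -0.1656856, -0.0949749, 1.4606605)
updated quaternion q' = (0.7180, -0.0017, 0.4990, -0.4853)
a = F/m = (1.2667, 2.0000, 0.2667)
new position p' = (-0.6020, -2.0880, -1.2120)
v' = v + a·dt = (-0.0747, 0.6400, -0.5947)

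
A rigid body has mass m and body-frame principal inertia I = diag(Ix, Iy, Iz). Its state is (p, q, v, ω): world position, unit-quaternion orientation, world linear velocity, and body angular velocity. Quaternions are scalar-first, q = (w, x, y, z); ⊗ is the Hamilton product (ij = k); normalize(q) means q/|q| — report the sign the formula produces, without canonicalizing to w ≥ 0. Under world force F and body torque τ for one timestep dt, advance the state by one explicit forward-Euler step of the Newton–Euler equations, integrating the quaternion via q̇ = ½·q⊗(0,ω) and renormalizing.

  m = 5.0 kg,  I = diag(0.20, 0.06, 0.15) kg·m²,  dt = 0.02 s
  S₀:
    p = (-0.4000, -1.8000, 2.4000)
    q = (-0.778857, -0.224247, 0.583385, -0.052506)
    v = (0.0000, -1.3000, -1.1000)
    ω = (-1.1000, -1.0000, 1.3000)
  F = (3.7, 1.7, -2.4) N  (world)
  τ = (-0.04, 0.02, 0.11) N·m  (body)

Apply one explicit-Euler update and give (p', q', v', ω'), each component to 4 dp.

gyro term ω×Iω = (-0.1170, -0.0715, -0.1540)
α = I⁻¹(τ − ω×Iω) = (0.3850, 1.5250, 1.7600)
new body rate ω' = (-1.0923, -0.9695, 1.3352)
Hamilton product q⊗(0,ω) = (0.4049711, 1.5626372, 1.1281347, -0.1465436)
q + ½dt·q⊗(0,ω), renormalized = (-0.7747, -0.2086, 0.5946, -0.0540)
p + v·dt = (-0.4000, -1.8260, 2.3780)
v + (F/m)dt = (0.0148, -1.2932, -1.1096)

p' = (-0.4000, -1.8260, 2.3780)
q' = (-0.7747, -0.2086, 0.5946, -0.0540)
v' = (0.0148, -1.2932, -1.1096)
ω' = (-1.0923, -0.9695, 1.3352)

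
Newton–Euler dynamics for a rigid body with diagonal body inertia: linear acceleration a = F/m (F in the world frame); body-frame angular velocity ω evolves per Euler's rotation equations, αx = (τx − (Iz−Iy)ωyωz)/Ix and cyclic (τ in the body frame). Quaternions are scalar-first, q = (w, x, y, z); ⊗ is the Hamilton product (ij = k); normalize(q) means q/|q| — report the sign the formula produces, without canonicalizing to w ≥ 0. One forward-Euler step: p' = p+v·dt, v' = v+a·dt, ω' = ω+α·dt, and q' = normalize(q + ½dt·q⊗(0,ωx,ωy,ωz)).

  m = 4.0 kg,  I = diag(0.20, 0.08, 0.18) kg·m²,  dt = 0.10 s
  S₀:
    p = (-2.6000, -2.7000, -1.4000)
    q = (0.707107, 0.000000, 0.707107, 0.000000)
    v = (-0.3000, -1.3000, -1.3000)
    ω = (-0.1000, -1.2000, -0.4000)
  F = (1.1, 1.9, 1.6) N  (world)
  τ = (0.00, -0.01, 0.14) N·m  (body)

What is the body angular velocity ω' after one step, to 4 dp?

angular accel α = (-0.2400, -0.1350, 0.8578)
ω' = ω + α·dt = (-0.1240, -1.2135, -0.3142)

ω' = (-0.1240, -1.2135, -0.3142)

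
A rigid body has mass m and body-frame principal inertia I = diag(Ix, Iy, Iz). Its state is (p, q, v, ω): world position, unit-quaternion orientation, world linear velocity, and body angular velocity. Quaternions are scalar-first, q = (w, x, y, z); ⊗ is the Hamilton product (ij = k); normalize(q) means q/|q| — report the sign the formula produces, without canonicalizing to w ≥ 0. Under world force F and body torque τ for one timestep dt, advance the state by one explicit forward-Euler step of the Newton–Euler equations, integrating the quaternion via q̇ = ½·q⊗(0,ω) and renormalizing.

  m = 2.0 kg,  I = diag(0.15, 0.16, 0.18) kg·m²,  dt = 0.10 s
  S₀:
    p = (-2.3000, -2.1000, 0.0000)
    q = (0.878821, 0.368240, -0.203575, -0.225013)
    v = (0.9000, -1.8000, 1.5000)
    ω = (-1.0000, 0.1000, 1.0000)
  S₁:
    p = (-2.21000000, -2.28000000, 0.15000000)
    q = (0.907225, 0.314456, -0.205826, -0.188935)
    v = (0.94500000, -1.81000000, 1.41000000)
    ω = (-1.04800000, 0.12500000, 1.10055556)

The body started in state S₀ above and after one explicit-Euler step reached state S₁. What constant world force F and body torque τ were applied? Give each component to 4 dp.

F = (0.9000, -0.2000, -1.8000)
τ = (-0.0700, 0.0700, 0.1800)

ω₁ − ω₀ = (-0.04800000, 0.02500000, 0.10055556)
gyro term ω₀×Iω₀ = (0.0020, 0.0300, -0.0010)
τ = I·(Δω/dt) + ω₀×(Iω₀) = (-0.0700, 0.0700, 0.1800)
Δv = v₁−v₀ = (0.04500000, -0.01000000, -0.09000000)
applied force F = (0.9000, -0.2000, -1.8000)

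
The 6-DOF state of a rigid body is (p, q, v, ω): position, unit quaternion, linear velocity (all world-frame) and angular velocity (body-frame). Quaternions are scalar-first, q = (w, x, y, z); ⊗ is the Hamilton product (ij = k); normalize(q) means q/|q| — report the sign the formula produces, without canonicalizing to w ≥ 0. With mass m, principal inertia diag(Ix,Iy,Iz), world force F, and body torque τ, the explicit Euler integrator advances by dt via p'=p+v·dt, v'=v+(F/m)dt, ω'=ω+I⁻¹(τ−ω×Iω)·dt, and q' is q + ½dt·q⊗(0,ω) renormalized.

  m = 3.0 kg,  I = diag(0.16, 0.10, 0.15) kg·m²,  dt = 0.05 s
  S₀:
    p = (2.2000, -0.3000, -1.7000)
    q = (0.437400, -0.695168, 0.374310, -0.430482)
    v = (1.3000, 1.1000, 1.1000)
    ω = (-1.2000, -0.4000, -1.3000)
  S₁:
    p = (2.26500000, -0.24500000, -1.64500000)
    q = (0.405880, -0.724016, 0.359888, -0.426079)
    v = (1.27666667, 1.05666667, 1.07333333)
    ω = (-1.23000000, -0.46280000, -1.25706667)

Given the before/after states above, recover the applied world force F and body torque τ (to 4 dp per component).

Δω = ω₁−ω₀ = (-0.03000000, -0.06280000, 0.04293333)
gyro term ω₀×Iω₀ = (0.0260, 0.0156, -0.0288)
τ = I·(Δω/dt) + ω₀×(Iω₀) = (-0.0700, -0.1100, 0.1000)
Δv = v₁−v₀ = (-0.02333333, -0.04333333, -0.02666667)
m·(v₁−v₀)/dt = (-1.4000, -2.6000, -1.6000)

F = (-1.4000, -2.6000, -1.6000)
τ = (-0.0700, -0.1100, 0.1000)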